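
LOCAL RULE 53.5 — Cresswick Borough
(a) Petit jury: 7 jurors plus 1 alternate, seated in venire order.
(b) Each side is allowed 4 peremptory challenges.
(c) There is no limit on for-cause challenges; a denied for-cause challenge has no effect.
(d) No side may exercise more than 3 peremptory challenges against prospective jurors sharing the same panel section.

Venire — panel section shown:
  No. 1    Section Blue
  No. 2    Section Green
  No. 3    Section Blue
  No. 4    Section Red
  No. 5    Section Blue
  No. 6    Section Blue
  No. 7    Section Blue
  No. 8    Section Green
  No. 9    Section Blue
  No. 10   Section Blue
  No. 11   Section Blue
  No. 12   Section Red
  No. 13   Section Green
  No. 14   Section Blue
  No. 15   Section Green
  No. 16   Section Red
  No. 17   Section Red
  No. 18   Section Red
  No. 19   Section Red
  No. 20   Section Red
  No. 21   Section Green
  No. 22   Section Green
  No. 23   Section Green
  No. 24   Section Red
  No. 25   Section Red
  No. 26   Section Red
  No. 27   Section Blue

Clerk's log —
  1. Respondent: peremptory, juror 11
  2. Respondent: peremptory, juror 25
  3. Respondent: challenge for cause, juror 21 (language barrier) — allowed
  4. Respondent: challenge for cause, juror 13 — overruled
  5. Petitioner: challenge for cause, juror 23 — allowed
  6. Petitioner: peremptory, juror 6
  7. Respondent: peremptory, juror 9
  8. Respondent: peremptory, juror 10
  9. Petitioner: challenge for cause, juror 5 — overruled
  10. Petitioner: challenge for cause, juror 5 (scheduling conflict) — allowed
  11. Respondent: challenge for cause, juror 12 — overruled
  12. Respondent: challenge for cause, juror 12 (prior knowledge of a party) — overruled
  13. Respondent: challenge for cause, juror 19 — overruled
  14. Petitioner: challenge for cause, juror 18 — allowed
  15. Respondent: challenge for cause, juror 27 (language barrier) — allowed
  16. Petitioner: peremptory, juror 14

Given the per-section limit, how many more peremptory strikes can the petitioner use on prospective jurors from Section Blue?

Petitioner peremptories so far: #6, #14 — 2 of 4 used, 2 left overall.
Against Section Blue: #6, #14 — 2 used; per-section cap 3 leaves 1.
Binding limit: min(2, 1) = 1.

1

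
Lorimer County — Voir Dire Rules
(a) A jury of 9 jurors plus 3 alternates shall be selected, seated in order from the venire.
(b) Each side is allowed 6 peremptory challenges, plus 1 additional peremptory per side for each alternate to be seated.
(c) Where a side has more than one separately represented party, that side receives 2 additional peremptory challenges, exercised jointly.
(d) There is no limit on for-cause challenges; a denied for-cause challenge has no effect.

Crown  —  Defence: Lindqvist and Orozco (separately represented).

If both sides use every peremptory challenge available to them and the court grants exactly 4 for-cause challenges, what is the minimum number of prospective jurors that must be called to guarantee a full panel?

36

Seats to fill: 9 + 3 alternates = 12.
Peremptories — Crown: 6 + 1×3 = 9; Defence: 6 + 1×3 + 2 = 11; total 20.
For-cause removals: 4.
Minimum venire: 12 + 20 + 4 = 36.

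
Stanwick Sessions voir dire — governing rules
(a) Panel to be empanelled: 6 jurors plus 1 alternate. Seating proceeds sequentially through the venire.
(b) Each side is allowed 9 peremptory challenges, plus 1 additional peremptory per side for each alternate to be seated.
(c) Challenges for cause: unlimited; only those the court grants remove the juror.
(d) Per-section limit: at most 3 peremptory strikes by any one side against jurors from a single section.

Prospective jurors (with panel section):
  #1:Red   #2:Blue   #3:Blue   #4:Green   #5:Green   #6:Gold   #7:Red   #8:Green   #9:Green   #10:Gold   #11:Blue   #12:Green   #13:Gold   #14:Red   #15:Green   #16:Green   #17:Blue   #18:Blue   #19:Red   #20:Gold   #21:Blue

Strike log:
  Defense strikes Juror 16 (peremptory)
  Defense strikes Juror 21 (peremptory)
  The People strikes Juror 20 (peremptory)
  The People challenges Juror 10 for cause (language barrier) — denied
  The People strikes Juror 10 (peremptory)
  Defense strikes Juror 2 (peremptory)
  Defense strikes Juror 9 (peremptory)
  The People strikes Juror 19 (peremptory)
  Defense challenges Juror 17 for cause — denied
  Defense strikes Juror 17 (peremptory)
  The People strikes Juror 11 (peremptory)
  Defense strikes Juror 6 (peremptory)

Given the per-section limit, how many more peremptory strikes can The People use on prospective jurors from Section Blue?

The People peremptories so far: #20, #10, #19, #11 — 4 of 10 used, 6 left overall.
Against Section Blue: #11 — 1 used; per-section cap 3 leaves 2.
Binding limit: min(6, 2) = 2.

2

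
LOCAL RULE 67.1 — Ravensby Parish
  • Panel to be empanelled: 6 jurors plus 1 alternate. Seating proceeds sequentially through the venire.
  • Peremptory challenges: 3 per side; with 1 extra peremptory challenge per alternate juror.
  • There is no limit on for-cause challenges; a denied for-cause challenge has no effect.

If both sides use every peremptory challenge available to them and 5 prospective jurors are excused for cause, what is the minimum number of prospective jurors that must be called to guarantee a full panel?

20

Seats to fill: 6 + 1 alternates = 7.
Peremptories: 3 + 1×1 = 4 per side × 2 sides = 8.
For-cause removals: 5.
Minimum venire: 7 + 8 + 5 = 20.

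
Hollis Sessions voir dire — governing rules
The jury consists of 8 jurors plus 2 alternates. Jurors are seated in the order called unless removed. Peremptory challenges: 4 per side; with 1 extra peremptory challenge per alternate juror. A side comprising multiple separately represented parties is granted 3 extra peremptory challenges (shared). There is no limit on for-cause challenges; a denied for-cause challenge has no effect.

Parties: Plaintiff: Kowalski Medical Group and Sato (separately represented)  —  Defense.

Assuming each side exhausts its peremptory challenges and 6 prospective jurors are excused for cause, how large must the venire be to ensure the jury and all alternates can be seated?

31

Seats to fill: 8 + 2 alternates = 10.
Peremptories — Plaintiff: 4 + 1×2 + 3 = 9; Defense: 4 + 1×2 = 6; total 15.
For-cause removals: 6.
Minimum venire: 10 + 15 + 6 = 31.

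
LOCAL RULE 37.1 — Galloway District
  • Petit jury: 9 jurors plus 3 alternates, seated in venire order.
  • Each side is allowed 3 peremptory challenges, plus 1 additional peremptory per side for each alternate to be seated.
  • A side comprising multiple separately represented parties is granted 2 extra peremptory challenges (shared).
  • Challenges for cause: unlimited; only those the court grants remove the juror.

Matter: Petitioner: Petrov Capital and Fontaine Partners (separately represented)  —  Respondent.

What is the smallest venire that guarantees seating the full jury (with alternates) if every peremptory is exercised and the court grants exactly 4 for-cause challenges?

Seats to fill: 9 + 3 alternates = 12.
Peremptories — Petitioner: 3 + 1×3 + 2 = 8; Respondent: 3 + 1×3 = 6; total 14.
For-cause removals: 4.
Minimum venire: 12 + 14 + 4 = 30.

30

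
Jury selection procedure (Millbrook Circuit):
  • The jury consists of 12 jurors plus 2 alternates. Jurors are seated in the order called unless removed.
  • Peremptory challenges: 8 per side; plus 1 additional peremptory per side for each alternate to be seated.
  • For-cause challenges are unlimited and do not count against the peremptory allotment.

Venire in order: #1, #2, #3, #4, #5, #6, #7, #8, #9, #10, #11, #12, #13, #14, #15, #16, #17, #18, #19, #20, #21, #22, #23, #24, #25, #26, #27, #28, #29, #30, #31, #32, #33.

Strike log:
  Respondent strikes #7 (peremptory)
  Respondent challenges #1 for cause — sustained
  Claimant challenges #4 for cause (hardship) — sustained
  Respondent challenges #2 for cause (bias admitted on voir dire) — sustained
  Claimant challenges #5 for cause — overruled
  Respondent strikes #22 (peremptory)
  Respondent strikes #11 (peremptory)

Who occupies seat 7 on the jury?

Removed: #1, #2, #4, #7, #11, #22. (#5 stays — for-cause denied.)
Seating in order: seats 1–12 → #3, #5, #6, #8, #9, #10, #12, #13, #14, #15, #16, #17; alternates → #18, #19.
So seat 7 is #12.

12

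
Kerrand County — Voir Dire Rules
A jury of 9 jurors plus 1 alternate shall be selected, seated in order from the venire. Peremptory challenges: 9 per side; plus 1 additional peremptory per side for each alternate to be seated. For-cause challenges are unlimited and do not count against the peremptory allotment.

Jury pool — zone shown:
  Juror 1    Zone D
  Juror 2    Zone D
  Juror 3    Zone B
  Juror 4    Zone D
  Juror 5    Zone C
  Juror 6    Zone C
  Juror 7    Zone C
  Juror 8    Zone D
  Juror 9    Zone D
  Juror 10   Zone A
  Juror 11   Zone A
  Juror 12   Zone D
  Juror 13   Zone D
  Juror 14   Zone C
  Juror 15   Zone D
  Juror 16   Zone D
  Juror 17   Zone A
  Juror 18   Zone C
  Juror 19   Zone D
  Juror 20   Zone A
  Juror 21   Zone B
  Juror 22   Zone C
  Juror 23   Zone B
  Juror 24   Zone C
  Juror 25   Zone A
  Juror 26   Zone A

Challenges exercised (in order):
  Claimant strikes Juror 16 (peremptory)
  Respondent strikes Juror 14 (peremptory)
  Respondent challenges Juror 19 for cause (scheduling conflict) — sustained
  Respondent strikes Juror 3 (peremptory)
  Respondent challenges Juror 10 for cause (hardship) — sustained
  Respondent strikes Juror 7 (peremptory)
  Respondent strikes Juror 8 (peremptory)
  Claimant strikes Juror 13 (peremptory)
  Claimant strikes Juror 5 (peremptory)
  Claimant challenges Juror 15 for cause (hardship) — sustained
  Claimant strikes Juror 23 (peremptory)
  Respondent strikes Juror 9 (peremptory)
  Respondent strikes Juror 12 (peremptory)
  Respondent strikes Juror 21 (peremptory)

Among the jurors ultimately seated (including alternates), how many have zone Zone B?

0

Removed: #3, #5, #7, #8, #9, #10, #12, #13, #14, #15, #16, #19, #21, #23.
Seated (10 incl. alternates): #1, #2, #4, #6, #11, #17, #18, #20, #22, #24.
None of those are in Zone B → 0.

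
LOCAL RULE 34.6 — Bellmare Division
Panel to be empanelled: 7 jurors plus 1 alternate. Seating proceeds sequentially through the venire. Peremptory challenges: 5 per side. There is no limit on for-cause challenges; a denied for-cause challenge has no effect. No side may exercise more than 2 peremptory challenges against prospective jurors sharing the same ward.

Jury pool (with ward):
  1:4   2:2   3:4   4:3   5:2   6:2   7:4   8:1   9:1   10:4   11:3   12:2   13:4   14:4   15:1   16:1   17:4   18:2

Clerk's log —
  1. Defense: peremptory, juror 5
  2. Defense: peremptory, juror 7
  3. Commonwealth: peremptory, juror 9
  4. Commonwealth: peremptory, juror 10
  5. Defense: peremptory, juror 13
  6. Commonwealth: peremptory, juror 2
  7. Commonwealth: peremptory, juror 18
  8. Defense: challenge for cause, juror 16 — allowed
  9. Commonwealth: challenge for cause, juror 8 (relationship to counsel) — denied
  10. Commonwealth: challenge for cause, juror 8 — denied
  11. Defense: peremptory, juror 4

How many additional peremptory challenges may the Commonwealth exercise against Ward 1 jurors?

1

Commonwealth peremptories so far: #9, #10, #2, #18 — 4 of 5 used, 1 left overall.
Against Ward 1: #9 — 1 used; per-ward cap 2 leaves 1.
Binding limit: min(1, 1) = 1.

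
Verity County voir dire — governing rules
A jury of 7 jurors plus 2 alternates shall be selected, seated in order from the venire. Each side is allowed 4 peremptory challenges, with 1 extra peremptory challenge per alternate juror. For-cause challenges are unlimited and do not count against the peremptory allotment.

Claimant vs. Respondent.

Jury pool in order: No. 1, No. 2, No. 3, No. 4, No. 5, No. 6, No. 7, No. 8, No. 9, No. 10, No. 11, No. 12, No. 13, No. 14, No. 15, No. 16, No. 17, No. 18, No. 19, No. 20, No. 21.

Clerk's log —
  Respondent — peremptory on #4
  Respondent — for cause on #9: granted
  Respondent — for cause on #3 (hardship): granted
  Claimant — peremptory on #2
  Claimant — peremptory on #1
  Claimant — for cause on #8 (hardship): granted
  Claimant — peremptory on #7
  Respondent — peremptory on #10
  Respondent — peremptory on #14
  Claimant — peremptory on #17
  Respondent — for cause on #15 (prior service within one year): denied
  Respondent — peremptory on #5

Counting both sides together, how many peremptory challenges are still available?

Claimant allotment: 4 base + 1 × 2 alternates = 6. Respondent allotment: 4 base + 1 × 2 alternates = 6.
Claimant peremptories used: #2, #1, #7, #17 — 4 (the for-cause on #8 doesn't count).
Respondent peremptories used: #4, #10, #14, #5 — 4 (for-cause on #9, #3, #15 don't count).
Remaining: (6 − 4) + (6 − 4) = 4.

4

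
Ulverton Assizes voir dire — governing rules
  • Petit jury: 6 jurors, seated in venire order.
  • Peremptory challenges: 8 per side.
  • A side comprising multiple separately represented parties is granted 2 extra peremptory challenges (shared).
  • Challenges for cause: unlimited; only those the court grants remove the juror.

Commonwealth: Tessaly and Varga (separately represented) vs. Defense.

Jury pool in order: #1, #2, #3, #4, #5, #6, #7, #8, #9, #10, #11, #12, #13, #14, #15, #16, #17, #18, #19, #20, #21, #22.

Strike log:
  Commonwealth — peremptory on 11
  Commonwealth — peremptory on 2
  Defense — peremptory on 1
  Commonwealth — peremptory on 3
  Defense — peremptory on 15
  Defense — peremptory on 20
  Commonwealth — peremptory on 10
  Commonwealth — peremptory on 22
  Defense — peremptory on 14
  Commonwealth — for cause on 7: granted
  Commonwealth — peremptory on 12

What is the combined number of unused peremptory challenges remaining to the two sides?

8

Commonwealth allotment: 8 base + 2 multi-party = 10. Defense allotment: 8.
Commonwealth peremptories used: #11, #2, #3, #10, #22, #12 — 6 (the for-cause on #7 doesn't count).
Defense peremptories used: #1, #15, #20, #14 — 4.
Remaining: (10 − 6) + (8 − 4) = 8.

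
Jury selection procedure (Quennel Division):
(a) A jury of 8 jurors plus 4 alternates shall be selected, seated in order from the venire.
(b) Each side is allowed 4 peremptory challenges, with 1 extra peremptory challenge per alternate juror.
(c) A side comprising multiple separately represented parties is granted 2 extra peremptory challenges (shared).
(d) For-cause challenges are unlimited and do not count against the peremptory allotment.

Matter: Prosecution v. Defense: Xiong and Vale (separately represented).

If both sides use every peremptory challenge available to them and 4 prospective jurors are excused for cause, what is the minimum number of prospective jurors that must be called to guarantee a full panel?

34

Seats to fill: 8 + 4 alternates = 12.
Peremptories — Prosecution: 4 + 1×4 = 8; Defense: 4 + 1×4 + 2 = 10; total 18.
For-cause removals: 4.
Minimum venire: 12 + 18 + 4 = 34.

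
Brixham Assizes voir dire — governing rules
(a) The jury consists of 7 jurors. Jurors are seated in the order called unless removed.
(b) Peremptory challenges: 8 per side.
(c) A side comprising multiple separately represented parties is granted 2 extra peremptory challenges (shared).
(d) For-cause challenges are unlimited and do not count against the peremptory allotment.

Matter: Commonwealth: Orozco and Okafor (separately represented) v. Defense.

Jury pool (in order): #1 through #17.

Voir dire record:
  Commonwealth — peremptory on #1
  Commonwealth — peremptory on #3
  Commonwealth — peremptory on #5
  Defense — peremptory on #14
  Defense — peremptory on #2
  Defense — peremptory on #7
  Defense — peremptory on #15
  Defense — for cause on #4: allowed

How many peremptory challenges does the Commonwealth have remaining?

7

Commonwealth allotment: 8 base + 2 multi-party = 10.
Commonwealth peremptories used: #1, #3, #5 — 3.
Remaining: 10 − 3 = 7.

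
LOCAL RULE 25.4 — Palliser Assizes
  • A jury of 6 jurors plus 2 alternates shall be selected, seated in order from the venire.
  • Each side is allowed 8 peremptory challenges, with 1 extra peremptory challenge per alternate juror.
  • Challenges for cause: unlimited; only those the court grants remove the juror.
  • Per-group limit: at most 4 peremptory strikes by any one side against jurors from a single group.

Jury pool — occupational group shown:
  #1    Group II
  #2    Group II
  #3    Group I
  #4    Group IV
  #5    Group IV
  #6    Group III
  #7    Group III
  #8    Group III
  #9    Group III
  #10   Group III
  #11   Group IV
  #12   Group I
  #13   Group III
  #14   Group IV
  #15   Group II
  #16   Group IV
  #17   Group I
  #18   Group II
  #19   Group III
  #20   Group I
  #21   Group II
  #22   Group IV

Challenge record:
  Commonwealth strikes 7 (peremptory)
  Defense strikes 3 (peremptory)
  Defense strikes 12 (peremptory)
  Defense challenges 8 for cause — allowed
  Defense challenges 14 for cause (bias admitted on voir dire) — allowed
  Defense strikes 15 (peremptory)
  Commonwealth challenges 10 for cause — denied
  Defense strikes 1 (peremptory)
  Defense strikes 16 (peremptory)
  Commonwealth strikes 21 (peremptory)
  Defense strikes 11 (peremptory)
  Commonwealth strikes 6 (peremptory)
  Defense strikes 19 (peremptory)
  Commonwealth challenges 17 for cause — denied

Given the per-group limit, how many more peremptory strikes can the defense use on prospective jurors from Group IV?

2

Defense peremptories so far: #3, #12, #15, #1, #16, #11, #19 — 7 of 10 used, 3 left overall.
Against Group IV: #16, #11 — 2 used; per-group cap 4 leaves 2.
Binding limit: min(3, 2) = 2.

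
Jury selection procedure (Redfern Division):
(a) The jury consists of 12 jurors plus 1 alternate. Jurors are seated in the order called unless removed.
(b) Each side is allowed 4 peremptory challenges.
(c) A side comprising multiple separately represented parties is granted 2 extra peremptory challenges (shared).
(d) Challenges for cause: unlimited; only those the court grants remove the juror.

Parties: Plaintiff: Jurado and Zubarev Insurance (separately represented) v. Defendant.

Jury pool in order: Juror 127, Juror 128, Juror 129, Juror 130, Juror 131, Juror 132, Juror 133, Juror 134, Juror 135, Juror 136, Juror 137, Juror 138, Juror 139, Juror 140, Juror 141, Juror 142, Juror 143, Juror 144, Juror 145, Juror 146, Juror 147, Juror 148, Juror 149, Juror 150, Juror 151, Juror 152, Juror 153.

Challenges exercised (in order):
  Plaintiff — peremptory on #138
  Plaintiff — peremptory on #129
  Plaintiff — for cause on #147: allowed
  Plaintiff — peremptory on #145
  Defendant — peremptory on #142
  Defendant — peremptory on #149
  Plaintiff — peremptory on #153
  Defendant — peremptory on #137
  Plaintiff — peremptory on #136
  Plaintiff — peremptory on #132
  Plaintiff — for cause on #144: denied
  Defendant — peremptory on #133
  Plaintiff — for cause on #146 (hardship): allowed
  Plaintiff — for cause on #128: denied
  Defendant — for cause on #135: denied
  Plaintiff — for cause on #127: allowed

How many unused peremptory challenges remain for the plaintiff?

Plaintiff allotment: 4 base + 2 multi-party = 6.
Plaintiff peremptories used: #138, #129, #145, #153, #136, #132 — 6 (for-cause on #147, #144, #146, #128, #127 don't count).
Remaining: 6 − 6 = 0.

0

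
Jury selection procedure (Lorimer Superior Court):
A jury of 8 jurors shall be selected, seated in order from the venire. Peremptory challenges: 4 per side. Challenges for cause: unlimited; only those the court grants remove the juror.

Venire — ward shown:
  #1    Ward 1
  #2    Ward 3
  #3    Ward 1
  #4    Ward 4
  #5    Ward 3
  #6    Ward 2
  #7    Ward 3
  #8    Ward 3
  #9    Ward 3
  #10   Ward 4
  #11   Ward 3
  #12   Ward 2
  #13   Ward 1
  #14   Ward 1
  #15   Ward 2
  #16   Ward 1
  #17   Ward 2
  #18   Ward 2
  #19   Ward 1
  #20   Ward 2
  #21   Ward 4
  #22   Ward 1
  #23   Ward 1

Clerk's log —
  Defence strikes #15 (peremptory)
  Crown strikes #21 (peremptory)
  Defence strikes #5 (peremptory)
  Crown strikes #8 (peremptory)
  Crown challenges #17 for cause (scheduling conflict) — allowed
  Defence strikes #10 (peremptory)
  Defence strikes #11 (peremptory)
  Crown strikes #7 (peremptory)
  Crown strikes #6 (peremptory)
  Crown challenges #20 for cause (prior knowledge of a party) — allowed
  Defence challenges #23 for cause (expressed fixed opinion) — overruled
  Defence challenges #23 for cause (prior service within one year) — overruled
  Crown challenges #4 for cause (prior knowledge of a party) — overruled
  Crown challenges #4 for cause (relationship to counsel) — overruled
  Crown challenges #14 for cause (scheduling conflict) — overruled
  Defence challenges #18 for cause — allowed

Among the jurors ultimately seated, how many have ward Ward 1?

4

Removed: #5, #6, #7, #8, #10, #11, #15, #17, #18, #20, #21.
Seated jurors 1–8: #1, #2, #3, #4, #9, #12, #13, #14.
Of those, in Ward 1: #1, #3, #13, #14 → 4.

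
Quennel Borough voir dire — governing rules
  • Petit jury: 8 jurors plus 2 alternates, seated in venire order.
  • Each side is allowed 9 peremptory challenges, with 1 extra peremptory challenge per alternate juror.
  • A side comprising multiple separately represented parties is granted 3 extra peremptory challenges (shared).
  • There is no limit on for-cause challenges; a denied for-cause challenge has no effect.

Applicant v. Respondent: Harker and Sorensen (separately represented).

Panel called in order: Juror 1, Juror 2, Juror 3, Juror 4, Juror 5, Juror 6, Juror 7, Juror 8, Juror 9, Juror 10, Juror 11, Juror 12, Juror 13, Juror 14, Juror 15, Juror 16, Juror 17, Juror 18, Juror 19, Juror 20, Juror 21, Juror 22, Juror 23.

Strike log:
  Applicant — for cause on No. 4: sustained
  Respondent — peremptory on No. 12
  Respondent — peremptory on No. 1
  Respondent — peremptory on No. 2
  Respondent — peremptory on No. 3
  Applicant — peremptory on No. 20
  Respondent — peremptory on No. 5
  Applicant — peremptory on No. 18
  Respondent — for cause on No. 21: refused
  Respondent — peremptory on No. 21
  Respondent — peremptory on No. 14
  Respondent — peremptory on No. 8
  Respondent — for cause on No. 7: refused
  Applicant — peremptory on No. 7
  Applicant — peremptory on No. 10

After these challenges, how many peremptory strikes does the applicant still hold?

Applicant allotment: 9 base + 1 × 2 alternates = 11.
Applicant peremptories used: #20, #18, #7, #10 — 4 (the for-cause on #4 doesn't count).
Remaining: 11 − 4 = 7.

7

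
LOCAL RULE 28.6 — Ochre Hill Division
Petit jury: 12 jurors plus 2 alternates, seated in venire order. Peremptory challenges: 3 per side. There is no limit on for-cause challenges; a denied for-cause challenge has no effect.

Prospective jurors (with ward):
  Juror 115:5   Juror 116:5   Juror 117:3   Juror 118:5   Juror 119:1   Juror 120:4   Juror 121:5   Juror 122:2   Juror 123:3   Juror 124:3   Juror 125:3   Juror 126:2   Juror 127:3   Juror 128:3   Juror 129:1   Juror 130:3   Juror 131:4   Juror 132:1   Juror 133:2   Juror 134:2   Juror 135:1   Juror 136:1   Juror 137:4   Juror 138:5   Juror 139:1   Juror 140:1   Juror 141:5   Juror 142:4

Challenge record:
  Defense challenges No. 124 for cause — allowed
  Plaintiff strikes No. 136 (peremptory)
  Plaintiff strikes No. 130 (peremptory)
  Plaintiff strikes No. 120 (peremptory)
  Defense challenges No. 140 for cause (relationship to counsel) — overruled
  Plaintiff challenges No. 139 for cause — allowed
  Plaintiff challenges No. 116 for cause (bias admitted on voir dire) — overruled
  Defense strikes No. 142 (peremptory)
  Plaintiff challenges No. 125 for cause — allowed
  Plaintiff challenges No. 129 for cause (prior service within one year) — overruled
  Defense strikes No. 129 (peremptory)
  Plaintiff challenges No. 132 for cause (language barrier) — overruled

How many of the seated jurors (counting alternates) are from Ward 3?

Removed: #120, #124, #125, #129, #130, #136, #139, #142.
Seated (14 incl. alternates): #115, #116, #117, #118, #119, #121, #122, #123, #126, #127, #128, #131, #132, #133.
Of those, in Ward 3: #117, #123, #127, #128 → 4.

4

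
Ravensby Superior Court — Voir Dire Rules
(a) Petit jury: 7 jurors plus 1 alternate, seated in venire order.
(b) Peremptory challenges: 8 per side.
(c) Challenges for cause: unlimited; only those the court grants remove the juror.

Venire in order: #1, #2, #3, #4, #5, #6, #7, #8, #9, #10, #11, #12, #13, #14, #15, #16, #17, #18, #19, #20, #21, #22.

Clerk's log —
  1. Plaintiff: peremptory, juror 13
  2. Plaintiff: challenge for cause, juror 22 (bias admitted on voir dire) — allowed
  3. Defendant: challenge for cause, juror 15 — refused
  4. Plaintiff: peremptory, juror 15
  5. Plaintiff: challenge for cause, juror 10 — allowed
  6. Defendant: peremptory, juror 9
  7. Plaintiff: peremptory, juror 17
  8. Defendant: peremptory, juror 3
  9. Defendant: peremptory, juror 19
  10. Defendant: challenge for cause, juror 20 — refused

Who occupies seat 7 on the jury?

Removed: #3, #9, #10, #13, #15, #17, #19, #22. (#20 stays — for-cause denied.)
Seating in order: seats 1–7 → #1, #2, #4, #5, #6, #7, #8; alternates → #11.
So seat 7 is #8.

8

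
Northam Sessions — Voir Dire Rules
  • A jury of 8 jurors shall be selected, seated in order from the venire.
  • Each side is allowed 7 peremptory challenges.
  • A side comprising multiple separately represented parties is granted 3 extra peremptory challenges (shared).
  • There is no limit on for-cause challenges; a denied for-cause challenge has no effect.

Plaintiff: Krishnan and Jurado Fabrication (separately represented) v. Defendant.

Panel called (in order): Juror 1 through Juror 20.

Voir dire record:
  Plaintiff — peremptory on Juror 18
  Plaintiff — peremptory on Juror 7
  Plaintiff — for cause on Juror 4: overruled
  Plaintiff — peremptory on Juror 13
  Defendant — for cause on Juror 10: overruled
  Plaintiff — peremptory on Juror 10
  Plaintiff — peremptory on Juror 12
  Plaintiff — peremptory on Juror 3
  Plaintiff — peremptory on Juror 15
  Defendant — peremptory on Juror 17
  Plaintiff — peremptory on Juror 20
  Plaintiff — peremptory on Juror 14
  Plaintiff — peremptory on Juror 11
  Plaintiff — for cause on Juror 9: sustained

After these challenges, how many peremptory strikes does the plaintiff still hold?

Plaintiff allotment: 7 base + 3 multi-party = 10.
Plaintiff peremptories used: #18, #7, #13, #10, #12, #3, #15, #20, #14, #11 — 10 (for-cause on #4, #9 don't count).
Remaining: 10 − 10 = 0.

0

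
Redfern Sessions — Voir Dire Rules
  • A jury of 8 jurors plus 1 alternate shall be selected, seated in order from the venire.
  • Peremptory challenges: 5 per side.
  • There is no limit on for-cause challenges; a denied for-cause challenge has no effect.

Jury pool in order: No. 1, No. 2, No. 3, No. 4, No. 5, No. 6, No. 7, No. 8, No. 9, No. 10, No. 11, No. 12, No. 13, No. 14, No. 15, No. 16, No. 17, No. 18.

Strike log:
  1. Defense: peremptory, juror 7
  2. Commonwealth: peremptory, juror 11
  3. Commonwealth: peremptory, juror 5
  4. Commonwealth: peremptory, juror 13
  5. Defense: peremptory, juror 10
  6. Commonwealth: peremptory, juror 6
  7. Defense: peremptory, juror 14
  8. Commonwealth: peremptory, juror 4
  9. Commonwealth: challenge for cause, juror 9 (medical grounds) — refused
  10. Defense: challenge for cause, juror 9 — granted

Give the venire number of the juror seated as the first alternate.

Removed: #4, #5, #6, #7, #9, #10, #11, #13, #14.
Filling seats in venire order through position 9: #1, #2, #3, #8, #12, #15, #16, #17, #18.
So alternate 1 is #18.

18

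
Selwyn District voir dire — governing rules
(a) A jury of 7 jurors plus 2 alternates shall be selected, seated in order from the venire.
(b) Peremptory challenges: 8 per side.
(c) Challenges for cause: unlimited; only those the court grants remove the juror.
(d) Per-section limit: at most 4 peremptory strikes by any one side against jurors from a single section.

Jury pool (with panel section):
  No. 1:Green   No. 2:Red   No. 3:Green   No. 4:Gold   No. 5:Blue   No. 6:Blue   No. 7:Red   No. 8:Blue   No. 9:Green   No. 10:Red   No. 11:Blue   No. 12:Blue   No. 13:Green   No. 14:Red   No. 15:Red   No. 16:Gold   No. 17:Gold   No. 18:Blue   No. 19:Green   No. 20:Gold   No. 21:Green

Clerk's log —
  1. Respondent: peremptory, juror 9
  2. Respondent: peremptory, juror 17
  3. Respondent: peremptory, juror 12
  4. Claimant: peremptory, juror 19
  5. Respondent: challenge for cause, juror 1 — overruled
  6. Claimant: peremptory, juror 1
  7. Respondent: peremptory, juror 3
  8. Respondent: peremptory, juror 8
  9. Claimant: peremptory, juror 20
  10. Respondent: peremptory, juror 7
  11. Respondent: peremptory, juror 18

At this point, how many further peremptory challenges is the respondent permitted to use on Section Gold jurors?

Respondent peremptories so far: #9, #17, #12, #3, #8, #7, #18 — 7 of 8 used, 1 left overall.
Against Section Gold: #17 — 1 used; per-section cap 4 leaves 3.
Binding limit: min(1, 3) = 1.

1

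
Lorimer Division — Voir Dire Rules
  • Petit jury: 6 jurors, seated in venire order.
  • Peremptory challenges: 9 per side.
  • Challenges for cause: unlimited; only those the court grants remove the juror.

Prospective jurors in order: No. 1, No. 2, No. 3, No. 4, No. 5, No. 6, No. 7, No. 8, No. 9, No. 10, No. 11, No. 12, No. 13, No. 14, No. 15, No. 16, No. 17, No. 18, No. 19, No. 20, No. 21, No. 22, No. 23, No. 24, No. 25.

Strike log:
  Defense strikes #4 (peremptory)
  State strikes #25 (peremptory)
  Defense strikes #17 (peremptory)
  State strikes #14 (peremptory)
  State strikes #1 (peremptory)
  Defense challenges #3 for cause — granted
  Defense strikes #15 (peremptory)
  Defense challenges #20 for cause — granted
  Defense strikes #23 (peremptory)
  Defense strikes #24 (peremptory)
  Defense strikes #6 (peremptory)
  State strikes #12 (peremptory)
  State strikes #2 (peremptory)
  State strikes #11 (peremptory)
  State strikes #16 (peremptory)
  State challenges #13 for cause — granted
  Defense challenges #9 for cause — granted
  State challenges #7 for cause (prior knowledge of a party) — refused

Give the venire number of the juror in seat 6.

Removed: #1, #2, #3, #4, #6, #9, #11, #12, #13, #14, #15, #16, #17, #20, #23, #24, #25. (#7 stays — for-cause denied.)
Seating in order: seats 1–6 → #5, #7, #8, #10, #18, #19.
So seat 6 is #19.

19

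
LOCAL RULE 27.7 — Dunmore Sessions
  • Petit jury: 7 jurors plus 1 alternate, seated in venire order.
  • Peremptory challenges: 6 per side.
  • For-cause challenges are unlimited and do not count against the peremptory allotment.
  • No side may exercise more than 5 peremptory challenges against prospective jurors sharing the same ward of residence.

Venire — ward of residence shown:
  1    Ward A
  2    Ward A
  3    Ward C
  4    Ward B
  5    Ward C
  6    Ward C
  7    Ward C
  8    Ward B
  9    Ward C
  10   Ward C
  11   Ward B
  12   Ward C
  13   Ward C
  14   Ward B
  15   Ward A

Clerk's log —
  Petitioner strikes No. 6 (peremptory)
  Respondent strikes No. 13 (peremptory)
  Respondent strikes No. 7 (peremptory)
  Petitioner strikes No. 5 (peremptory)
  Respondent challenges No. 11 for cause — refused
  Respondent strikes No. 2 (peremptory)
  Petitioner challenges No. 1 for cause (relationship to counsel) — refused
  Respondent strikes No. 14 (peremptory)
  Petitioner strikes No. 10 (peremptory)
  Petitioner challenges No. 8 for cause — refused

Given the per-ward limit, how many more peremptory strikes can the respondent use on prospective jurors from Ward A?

2

Respondent peremptories so far: #13, #7, #2, #14 — 4 of 6 used, 2 left overall.
Against Ward A: #2 — 1 used; per-ward cap 5 leaves 4.
Binding limit: min(2, 4) = 2.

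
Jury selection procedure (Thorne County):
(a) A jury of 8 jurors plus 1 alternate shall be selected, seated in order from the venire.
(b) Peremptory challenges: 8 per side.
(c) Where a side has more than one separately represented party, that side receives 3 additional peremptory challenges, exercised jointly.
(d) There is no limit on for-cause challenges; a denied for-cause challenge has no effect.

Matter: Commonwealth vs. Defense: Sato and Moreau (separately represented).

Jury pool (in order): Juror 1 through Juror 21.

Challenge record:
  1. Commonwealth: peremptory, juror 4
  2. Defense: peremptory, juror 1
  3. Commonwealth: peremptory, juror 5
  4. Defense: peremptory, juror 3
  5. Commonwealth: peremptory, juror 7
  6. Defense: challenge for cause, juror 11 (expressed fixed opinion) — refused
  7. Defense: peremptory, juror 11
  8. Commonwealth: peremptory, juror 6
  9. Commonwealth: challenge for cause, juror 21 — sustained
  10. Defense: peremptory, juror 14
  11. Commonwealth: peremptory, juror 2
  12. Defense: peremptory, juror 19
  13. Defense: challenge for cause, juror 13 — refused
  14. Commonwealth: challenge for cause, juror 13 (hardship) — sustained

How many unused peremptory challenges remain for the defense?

Defense allotment: 8 base + 3 multi-party = 11.
Defense peremptories used: #1, #3, #11, #14, #19 — 5 (for-cause on #11, #13 don't count).
Remaining: 11 − 5 = 6.

6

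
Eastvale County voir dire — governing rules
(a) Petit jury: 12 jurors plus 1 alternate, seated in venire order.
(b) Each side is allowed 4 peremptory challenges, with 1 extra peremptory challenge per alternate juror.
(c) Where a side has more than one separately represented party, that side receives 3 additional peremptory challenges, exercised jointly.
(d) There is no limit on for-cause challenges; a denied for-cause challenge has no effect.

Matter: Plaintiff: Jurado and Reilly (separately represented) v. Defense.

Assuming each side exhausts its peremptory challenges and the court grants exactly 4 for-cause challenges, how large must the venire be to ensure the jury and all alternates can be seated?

30

Seats to fill: 12 + 1 alternates = 13.
Peremptories — Plaintiff: 4 + 1×1 + 3 = 8; Defense: 4 + 1×1 = 5; total 13.
For-cause removals: 4.
Minimum venire: 13 + 13 + 4 = 30.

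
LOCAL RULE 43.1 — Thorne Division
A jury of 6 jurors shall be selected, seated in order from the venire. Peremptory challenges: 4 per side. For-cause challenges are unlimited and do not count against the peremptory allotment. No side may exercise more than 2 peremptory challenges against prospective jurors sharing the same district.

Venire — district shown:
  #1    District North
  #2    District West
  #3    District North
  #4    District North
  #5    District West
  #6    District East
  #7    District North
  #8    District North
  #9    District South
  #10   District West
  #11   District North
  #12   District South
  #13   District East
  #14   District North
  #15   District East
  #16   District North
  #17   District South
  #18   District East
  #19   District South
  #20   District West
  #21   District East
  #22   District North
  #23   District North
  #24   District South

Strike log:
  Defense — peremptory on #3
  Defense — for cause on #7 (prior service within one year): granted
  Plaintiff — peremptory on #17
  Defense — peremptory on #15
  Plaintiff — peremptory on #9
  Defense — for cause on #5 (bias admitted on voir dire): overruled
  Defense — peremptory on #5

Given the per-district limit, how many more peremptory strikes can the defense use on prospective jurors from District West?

Defense peremptories so far: #3, #15, #5 — 3 of 4 used, 1 left overall.
Against District West: #5 — 1 used; per-district cap 2 leaves 1.
Binding limit: min(1, 1) = 1.

1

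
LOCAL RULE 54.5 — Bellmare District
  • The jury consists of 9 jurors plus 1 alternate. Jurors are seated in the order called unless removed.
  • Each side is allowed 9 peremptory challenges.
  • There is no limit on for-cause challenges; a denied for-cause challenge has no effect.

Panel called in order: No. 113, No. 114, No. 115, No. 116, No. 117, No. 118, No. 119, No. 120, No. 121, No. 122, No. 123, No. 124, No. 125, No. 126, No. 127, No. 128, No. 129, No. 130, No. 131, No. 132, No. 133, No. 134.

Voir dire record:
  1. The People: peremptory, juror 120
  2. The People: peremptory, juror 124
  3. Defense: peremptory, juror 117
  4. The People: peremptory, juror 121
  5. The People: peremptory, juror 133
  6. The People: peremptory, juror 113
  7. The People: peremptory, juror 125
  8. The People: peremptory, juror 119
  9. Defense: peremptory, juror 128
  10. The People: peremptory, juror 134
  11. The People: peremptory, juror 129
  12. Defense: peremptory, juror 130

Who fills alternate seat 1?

Removed: #113, #117, #119, #120, #121, #124, #125, #128, #129, #130, #133, #134.
Seating in order: seats 1–9 → #114, #115, #116, #118, #122, #123, #126, #127, #131; alternates → #132.
So alternate 1 is #132.

132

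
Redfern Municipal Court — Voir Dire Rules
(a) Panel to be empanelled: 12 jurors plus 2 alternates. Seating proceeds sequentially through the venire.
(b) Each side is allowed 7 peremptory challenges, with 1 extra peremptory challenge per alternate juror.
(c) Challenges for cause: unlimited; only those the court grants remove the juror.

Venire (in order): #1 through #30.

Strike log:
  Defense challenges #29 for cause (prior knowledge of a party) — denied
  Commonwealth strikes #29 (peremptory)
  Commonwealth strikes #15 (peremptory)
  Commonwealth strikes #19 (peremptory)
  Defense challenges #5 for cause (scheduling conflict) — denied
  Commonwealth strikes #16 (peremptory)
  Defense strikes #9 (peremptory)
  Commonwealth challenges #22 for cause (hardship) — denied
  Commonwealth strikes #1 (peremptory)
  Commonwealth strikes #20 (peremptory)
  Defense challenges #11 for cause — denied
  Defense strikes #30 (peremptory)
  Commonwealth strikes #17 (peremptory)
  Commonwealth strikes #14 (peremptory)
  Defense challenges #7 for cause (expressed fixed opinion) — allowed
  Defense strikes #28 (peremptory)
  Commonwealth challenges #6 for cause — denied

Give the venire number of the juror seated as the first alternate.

Removed: #1, #7, #9, #14, #15, #16, #17, #19, #20, #28, #29, #30. (#5, #6, #11, #22 stay — for-cause denied.)
Seating in order: seats 1–12 → #2, #3, #4, #5, #6, #8, #10, #11, #12, #13, #18, #21; alternates → #22, #23.
So alternate 1 is #22.

22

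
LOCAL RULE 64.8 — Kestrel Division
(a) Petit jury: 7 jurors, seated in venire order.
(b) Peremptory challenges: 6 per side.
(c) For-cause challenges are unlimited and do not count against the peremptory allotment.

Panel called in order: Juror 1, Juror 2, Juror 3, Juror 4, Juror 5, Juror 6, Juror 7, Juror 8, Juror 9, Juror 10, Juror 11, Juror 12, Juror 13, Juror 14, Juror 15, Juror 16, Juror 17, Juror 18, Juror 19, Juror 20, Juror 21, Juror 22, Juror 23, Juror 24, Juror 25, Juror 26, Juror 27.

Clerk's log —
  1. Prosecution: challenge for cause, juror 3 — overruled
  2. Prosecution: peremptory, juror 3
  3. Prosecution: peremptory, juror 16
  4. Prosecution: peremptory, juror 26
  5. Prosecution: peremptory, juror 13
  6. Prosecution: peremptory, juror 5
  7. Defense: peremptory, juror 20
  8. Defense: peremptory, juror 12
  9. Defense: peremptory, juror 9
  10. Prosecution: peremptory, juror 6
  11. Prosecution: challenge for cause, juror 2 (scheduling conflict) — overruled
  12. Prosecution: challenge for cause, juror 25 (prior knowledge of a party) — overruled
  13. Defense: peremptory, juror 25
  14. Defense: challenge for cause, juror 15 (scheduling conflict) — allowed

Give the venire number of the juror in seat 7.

Removed: #3, #5, #6, #9, #12, #13, #15, #16, #20, #25, #26. (#2 stays — for-cause denied.)
Seating in order: seats 1–7 → #1, #2, #4, #7, #8, #10, #11.
So seat 7 is #11.

11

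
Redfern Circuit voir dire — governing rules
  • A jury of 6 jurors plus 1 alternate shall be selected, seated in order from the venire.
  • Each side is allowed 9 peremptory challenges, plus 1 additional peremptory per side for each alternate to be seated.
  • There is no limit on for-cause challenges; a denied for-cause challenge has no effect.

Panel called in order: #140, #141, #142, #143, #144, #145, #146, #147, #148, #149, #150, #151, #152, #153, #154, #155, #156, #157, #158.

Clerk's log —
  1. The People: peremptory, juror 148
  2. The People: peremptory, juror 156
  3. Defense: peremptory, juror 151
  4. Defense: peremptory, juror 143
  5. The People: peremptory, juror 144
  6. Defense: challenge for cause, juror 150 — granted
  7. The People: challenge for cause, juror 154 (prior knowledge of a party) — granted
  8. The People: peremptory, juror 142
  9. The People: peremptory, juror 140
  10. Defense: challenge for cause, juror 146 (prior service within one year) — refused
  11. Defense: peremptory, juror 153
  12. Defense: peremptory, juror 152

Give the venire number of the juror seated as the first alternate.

Removed: #140, #142, #143, #144, #148, #150, #151, #152, #153, #154, #156. (#146 stays — for-cause denied.)
Filling seats in venire order through position 7: #141, #145, #146, #147, #149, #155, #157.
So alternate 1 is #157.

157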